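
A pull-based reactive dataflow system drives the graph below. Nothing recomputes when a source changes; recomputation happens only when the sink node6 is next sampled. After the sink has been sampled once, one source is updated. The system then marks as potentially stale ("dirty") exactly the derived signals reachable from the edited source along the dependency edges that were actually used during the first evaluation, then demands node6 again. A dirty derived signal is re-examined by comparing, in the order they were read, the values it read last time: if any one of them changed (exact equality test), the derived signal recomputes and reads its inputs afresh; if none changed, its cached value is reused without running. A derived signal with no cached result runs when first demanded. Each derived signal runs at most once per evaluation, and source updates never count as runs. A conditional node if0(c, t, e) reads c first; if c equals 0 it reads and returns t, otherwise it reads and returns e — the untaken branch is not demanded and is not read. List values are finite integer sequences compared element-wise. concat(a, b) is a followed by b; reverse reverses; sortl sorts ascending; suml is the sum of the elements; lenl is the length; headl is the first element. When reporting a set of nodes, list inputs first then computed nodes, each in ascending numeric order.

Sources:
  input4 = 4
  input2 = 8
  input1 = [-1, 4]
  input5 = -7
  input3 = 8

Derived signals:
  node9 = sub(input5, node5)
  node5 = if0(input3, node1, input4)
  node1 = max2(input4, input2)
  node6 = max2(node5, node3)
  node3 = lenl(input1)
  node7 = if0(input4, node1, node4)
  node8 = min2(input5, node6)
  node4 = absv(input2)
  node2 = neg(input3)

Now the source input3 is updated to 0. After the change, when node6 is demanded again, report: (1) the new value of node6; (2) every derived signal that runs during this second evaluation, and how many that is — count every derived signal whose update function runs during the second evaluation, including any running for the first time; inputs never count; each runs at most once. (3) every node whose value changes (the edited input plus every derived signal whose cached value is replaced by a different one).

New value of node6: 8.
Derived signals that run: node1, node5, node6 — 3 in total.
Values that change: input3, node5, node6.
Key observation: a condition flipped, so demand reaches new nodes — node1 runs for the first time.

First evaluation (everything demanded from the output):
  node3 = lenl([-1, 4]) = 2
  node5 = if0(input3=8 -> else branch input4) = 4
  node6 = max2(4, 2) = 4

Propagation after the edit:
  node1: demanded for the first time — runs, produces 8.
  node5: runs — input3 8->0; result 8.
  node6: runs — node5 4->8; result 8.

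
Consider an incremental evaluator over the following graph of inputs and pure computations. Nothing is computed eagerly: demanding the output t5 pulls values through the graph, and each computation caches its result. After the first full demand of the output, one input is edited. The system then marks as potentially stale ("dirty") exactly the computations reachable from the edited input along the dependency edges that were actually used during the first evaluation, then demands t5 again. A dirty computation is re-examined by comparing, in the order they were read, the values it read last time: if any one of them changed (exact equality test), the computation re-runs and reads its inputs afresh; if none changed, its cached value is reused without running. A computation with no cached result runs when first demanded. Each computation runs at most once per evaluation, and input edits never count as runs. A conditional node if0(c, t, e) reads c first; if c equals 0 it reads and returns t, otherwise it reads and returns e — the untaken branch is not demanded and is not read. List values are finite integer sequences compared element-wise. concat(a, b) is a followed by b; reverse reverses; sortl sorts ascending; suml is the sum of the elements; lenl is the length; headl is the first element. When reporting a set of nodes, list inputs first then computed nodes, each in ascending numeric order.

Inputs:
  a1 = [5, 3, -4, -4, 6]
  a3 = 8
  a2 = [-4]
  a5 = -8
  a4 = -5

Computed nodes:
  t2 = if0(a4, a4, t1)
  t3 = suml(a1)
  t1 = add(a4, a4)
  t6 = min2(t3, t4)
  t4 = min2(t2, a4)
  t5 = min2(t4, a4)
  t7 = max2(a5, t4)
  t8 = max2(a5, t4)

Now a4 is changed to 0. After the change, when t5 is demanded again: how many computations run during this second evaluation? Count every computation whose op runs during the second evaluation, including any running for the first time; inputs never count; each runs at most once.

Run set: t2, t4, t5 (3 run).
The important point: the flipped condition redirects demand; t1 is left stale, never re-checked.

Initial pass — values computed on the first demand:
  t1 = add(-5, -5) = -10
  t2 = if0(a4=-5 -> else branch t1) = -10
  t4 = min2(-10, -5) = -10
  t5 = min2(-10, -5) = -10

Second demand — change propagation:
  t1: dirty yet unreached — the second evaluation never asks for it.
  t2: re-runs because a4 -5->0; new result 0.
  t4: re-runs because t2 -10->0; a4 -5->0; new result 0.
  t5: re-runs because t4 -10->0; a4 -5->0; new result 0.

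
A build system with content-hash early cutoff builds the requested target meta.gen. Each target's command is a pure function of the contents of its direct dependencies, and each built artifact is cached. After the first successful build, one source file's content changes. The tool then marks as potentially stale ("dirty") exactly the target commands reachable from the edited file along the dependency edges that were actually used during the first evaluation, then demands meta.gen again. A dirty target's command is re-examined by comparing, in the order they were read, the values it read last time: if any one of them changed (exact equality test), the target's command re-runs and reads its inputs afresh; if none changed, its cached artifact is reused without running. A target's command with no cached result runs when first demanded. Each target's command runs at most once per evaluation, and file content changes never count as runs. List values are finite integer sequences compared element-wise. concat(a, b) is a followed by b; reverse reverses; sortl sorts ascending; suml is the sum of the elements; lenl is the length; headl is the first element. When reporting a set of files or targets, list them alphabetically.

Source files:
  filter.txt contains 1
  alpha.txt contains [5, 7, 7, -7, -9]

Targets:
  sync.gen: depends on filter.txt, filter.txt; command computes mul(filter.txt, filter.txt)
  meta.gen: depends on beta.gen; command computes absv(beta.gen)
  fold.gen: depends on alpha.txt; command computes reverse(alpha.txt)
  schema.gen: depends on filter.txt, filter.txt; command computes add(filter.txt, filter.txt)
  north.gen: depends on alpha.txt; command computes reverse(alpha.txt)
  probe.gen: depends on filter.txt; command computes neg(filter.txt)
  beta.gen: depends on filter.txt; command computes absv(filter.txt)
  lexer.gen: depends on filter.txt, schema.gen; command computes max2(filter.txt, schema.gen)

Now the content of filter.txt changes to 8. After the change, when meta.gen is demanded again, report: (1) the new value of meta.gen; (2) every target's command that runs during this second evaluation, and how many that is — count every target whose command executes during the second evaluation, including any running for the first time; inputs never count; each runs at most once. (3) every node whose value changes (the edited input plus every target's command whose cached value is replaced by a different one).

New value of meta.gen: 8.
Target commands that run: beta.gen, meta.gen — 2 in total.
Values that change: beta.gen, filter.txt, meta.gen.

First evaluation (everything demanded from the output):
  beta.gen = absv(1) = 1
  meta.gen = absv(1) = 1

Propagation after the edit:
  beta.gen: runs — filter.txt 1->8; result 8.
  meta.gen: runs — beta.gen 1->8; result 8.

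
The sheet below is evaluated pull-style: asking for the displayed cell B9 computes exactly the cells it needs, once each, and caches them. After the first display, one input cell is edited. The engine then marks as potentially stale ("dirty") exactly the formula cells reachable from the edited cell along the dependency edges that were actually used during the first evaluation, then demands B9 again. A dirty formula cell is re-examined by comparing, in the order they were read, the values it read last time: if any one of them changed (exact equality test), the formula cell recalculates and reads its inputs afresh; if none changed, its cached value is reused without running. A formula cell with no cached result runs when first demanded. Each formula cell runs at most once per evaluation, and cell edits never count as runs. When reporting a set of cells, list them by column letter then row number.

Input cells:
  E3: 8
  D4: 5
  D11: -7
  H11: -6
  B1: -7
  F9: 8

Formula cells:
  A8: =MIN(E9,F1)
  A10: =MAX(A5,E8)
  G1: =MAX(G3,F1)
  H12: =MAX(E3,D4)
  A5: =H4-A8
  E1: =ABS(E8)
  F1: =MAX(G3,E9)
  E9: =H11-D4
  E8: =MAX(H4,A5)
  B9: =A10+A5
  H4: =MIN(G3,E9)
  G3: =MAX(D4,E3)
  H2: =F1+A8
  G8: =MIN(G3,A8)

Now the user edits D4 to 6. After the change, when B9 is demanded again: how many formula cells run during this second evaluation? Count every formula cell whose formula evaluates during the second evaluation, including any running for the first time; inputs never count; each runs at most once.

7 formula cells run: A5, A8, E8, E9, F1, G3, H4.
Note where the cutoff bites: A10 is checked, finds nothing changed, and keeps its cache.

First demand of the output computes:
  E9 = -6 - 5 = -11
  G3 = MAX(5, 8) = 8
  F1 = MAX(8, -11) = 8
  A8 = MIN(-11, 8) = -11
  H4 = MIN(8, -11) = -11
  A5 = -11 - -11 = 0
  E8 = MAX(-11, 0) = 0
  A10 = MAX(0, 0) = 0
  B9 = 0 + 0 = 0

After the edit, cleaning proceeds:
  E9: a read changed (D4 5->6) — executes, giving -12.
  G3: a read changed (D4 5->6) — executes, giving 8 — identical to its old value.
  F1: a read changed (E9 -11->-12) — executes, giving 8 — identical to its old value.
  A8: a read changed (E9 -11->-12) — executes, giving -12.
  H4: a read changed (E9 -11->-12) — executes, giving -12.
  A5: a read changed (H4 -11->-12; A8 -11->-12) — executes, giving 0 — identical to its old value.
  E8: a read changed (H4 -11->-12) — executes, giving 0 — identical to its old value.
  A10: dirty, but its reads are unchanged (A5 unchanged, E8 unchanged); cached 0 stands.
  B9: dirty, but its reads are unchanged (A10 unchanged, A5 unchanged); cached 0 stands.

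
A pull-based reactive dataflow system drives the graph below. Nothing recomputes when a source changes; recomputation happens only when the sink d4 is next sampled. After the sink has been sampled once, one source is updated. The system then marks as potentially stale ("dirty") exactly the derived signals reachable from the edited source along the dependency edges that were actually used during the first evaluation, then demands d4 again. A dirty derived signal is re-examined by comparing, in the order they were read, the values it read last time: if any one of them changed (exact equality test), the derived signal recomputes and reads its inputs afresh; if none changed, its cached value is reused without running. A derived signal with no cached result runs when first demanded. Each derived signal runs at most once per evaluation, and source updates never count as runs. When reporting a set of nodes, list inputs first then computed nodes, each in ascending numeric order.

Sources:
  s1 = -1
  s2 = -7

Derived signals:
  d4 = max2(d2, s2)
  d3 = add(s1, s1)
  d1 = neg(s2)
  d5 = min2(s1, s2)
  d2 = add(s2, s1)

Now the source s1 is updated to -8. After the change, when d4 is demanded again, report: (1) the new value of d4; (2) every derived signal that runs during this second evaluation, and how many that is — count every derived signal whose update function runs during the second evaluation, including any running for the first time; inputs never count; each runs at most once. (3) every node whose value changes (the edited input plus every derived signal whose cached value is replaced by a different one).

New value of d4: -7.
Derived signals that run: d2, d4 — 2 in total.
Values that change: s1, d2.

First evaluation (everything demanded from the output):
  d2 = add(-7, -1) = -8
  d4 = max2(-8, -7) = -7

Propagation after the edit:
  d2: runs — s1 -1->-8; result -15.
  d4: runs — d2 -8->-15; result -7 (same value as before).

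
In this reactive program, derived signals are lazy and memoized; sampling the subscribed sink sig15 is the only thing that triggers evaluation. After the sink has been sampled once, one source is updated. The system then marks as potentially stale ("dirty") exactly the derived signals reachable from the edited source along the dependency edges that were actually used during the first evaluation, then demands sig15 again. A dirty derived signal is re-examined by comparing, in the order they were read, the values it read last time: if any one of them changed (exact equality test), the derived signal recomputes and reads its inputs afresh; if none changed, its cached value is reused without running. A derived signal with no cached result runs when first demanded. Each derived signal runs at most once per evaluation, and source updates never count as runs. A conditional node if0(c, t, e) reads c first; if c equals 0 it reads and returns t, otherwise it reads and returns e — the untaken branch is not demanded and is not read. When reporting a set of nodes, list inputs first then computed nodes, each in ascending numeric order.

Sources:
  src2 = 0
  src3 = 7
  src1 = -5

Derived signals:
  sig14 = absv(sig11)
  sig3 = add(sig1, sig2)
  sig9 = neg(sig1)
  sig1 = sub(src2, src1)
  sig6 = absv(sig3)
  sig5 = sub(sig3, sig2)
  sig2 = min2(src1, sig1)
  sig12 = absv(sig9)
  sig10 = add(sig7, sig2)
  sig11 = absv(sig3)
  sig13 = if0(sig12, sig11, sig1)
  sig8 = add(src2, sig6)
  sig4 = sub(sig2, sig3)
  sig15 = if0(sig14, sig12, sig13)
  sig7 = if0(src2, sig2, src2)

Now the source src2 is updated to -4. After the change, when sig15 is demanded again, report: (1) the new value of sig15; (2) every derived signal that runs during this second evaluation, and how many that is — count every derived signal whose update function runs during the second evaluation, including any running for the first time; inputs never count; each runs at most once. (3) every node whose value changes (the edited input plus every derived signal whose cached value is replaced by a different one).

First demand of the output computes:
  sig1 = sub(0, -5) = 5
  sig2 = min2(-5, 5) = -5
  sig3 = add(5, -5) = 0
  sig9 = neg(5) = -5
  sig11 = absv(0) = 0
  sig12 = absv(-5) = 5
  sig14 = absv(0) = 0
  sig15 = if0(sig14=0 -> then branch sig12) = 5

After the edit, cleaning proceeds:
  sig1: a read changed (src2 0->-4) — executes, giving 1.
  sig2: a read changed (sig1 5->1) — executes, giving -5 — identical to its old value.
  sig3: a read changed (sig1 5->1) — executes, giving -4.
  sig9: a read changed (sig1 5->1) — executes, giving -1.
  sig11: a read changed (sig3 0->-4) — executes, giving 4.
  sig12: a read changed (sig9 -5->-1) — executes, giving 1.
  sig13: had never run; runs now, result 1.
  sig14: a read changed (sig11 0->4) — executes, giving 4.
  sig15: a read changed (sig14 0->4; sig12 5->1) — executes, giving 1.

Note the branch switch — sig13 had no cache and runs now for the first time.

Demanding sig15 again yields 1.
9 derived signals run: sig1, sig2, sig3, sig9, sig11, sig12, sig13, sig14, sig15.
The nodes whose values change: src2, sig1, sig3, sig9, sig11, sig12, sig14, sig15.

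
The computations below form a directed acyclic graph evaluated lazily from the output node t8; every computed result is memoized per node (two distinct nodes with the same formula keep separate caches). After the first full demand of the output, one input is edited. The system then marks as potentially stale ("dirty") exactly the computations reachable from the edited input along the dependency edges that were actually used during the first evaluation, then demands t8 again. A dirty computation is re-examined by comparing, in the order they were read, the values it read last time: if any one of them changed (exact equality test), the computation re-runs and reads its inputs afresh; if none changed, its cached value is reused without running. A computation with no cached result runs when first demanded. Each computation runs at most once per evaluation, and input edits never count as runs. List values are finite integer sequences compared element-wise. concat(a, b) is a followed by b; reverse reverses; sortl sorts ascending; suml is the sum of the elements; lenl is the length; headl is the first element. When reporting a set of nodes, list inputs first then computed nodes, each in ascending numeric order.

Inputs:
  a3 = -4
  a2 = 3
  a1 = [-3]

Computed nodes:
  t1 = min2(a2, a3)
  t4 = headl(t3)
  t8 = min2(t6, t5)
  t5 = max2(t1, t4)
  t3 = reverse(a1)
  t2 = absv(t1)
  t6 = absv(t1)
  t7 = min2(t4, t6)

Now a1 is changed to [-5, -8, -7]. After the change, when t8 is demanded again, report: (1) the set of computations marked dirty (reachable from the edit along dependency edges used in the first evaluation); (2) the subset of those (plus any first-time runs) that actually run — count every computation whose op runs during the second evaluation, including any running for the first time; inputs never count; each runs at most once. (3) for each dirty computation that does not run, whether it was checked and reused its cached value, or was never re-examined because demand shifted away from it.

First demand of the output computes:
  t1 = min2(3, -4) = -4
  t3 = reverse([-3]) = [-3]
  t4 = headl([-3]) = -3
  t5 = max2(-4, -3) = -3
  t6 = absv(-4) = 4
  t8 = min2(4, -3) = -3

After the edit, cleaning proceeds:
  t3: a read changed (a1 [-3]->[-5, -8, -7]) — executes, giving [-7, -8, -5].
  t4: a read changed (t3 [-3]->[-7, -8, -5]) — executes, giving -7.
  t5: a read changed (t4 -3->-7) — executes, giving -4.
  t8: a read changed (t5 -3->-4) — executes, giving -4.

The edit dirties: t3, t4, t5, t8.
4 computations run: t3, t4, t5, t8.
No dirty computation escaped a run.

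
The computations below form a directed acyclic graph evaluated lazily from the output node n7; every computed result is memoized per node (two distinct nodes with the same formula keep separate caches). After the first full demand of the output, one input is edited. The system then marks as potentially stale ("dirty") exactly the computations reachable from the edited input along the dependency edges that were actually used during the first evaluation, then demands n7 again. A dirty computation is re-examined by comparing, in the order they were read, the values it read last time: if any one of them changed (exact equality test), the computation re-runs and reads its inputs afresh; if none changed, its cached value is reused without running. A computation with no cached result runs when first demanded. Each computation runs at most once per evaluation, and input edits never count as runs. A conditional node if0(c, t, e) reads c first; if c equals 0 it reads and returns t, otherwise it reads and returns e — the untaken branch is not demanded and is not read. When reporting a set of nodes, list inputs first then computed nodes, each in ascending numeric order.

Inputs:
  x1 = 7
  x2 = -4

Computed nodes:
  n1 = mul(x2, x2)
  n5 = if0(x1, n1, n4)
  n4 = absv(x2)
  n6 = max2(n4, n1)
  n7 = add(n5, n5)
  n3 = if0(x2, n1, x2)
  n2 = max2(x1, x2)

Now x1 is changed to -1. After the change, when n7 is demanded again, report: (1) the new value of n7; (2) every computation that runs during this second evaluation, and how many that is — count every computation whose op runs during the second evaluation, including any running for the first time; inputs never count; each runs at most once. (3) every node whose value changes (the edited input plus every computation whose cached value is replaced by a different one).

Demanding n7 again yields 8.
1 computations run: n5.
The nodes whose values change: x1.
Note the absorption at n5: it re-runs yet its value is the same, leaving the output's value untouched.

First demand of the output computes:
  n4 = absv(-4) = 4
  n5 = if0(x1=7 -> else branch n4) = 4
  n7 = add(4, 4) = 8

After the edit, cleaning proceeds:
  n5: a read changed (x1 7->-1) — executes, giving 4 — identical to its old value.
  n7: dirty, but its reads are unchanged (n5 unchanged, n5 unchanged); cached 8 stands.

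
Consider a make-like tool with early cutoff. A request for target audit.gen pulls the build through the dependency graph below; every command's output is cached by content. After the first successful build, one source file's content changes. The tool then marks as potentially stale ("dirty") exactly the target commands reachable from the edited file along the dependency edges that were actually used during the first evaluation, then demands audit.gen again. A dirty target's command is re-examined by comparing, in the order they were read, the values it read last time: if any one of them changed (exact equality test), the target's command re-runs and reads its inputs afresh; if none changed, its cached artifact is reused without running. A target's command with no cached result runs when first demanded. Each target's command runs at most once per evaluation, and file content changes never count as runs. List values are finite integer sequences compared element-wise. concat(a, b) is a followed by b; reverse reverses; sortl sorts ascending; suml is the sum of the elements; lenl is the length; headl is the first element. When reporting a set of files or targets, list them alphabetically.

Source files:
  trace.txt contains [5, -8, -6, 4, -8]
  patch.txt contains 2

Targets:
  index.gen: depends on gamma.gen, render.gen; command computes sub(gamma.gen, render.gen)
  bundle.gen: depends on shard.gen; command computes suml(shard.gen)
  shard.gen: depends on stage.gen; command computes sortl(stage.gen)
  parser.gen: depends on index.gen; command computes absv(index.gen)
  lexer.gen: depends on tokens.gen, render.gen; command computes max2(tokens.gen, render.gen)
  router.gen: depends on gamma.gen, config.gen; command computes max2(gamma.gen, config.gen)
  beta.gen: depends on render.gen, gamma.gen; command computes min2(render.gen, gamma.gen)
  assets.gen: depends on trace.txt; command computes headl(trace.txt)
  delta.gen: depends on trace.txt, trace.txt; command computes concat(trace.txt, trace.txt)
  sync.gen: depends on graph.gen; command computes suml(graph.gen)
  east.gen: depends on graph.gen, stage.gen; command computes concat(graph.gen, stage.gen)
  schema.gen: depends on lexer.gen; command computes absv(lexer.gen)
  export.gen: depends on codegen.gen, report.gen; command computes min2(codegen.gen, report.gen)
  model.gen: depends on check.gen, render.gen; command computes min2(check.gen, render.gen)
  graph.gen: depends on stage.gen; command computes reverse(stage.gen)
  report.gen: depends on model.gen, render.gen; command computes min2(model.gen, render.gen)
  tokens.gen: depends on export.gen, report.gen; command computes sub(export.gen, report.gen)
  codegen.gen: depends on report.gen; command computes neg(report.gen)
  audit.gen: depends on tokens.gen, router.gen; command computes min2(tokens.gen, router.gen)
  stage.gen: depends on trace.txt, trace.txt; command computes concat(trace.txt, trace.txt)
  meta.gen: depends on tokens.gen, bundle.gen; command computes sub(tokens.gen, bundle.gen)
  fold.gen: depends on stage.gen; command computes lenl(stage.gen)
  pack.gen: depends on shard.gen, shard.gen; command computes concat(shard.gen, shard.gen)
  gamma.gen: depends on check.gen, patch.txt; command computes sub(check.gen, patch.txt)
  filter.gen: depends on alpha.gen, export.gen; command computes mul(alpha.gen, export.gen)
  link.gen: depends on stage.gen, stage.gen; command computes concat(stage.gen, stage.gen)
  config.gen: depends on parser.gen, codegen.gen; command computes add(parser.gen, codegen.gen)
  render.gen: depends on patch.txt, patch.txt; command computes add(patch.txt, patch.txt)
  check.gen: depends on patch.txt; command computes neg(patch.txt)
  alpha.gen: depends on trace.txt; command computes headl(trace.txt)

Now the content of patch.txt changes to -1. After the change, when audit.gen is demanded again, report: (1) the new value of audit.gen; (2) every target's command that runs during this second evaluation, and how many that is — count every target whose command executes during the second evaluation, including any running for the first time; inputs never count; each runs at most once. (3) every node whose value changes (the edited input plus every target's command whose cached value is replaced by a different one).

First demand of the output computes:
  check.gen = neg(2) = -2
  gamma.gen = sub(-2, 2) = -4
  render.gen = add(2, 2) = 4
  index.gen = sub(-4, 4) = -8
  model.gen = min2(-2, 4) = -2
  parser.gen = absv(-8) = 8
  report.gen = min2(-2, 4) = -2
  codegen.gen = neg(-2) = 2
  config.gen = add(8, 2) = 10
  export.gen = min2(2, -2) = -2
  router.gen = max2(-4, 10) = 10
  tokens.gen = sub(-2, -2) = 0
  audit.gen = min2(0, 10) = 0

After the edit, cleaning proceeds:
  check.gen: a read changed (patch.txt 2->-1) — executes, giving 1.
  gamma.gen: a read changed (check.gen -2->1; patch.txt 2->-1) — executes, giving 2.
  render.gen: a read changed (patch.txt 2->-1; patch.txt 2->-1) — executes, giving -2.
  index.gen: a read changed (gamma.gen -4->2; render.gen 4->-2) — executes, giving 4.
  model.gen: a read changed (check.gen -2->1; render.gen 4->-2) — executes, giving -2 — identical to its old value.
  parser.gen: a read changed (index.gen -8->4) — executes, giving 4.
  report.gen: a read changed (render.gen 4->-2) — executes, giving -2 — identical to its old value.
  codegen.gen: dirty, but its reads are unchanged (report.gen unchanged); cached 2 stands.
  config.gen: a read changed (parser.gen 8->4) — executes, giving 6.
  export.gen: dirty, but its reads are unchanged (codegen.gen unchanged, report.gen unchanged); cached -2 stands.
  router.gen: a read changed (gamma.gen -4->2; config.gen 10->6) — executes, giving 6.
  tokens.gen: dirty, but its reads are unchanged (export.gen unchanged, report.gen unchanged); cached 0 stands.
  audit.gen: a read changed (router.gen 10->6) — executes, giving 0 — identical to its old value.

Note where the cutoff bites: codegen.gen is checked, finds nothing changed, and keeps its cache.

Demanding audit.gen again yields 0.
10 target commands run: audit.gen, check.gen, config.gen, gamma.gen, index.gen, model.gen, parser.gen, render.gen, report.gen, router.gen.
The nodes whose values change: check.gen, config.gen, gamma.gen, index.gen, parser.gen, patch.txt, render.gen, router.gen.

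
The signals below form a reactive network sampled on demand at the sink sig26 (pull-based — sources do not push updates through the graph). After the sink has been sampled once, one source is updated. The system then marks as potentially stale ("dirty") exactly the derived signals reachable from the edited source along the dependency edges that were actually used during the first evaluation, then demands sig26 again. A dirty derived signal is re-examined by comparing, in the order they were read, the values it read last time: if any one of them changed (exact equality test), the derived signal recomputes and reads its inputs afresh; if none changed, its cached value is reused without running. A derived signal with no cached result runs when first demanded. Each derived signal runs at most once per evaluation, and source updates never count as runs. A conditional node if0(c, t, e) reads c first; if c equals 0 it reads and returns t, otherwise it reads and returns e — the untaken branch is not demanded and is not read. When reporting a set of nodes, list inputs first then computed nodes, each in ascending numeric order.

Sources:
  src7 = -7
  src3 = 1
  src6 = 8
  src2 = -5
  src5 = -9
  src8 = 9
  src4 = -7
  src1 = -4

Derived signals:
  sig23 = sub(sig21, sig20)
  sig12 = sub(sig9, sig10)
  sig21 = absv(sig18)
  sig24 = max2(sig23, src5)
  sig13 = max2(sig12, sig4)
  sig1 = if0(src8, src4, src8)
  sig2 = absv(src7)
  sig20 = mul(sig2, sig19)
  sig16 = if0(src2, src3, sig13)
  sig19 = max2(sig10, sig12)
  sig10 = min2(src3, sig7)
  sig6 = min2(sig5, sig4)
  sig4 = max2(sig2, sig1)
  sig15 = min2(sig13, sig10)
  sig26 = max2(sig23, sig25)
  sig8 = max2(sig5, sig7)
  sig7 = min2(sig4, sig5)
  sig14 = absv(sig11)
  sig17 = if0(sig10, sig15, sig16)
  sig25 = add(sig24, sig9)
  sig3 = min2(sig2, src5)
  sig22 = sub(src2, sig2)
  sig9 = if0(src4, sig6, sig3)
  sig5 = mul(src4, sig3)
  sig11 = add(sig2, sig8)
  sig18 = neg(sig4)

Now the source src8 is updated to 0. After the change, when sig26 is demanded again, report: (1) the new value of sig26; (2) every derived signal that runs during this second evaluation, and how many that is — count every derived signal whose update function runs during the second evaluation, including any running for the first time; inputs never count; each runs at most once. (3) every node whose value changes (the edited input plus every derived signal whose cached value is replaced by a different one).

sig26 now evaluates to 0.
Run set: sig1, sig4, sig7, sig10, sig18, sig21, sig23, sig24, sig25, sig26 (10 run).
Changed values: src8, sig1, sig4, sig7, sig18, sig21, sig23, sig24, sig25, sig26.
The important point: at sig12 every value read last time is unchanged, so the dirty flag clears without a run.

Initial pass — values computed on the first demand:
  sig1 = if0(src8=9 -> else branch src8) = 9
  sig2 = absv(-7) = 7
  sig3 = min2(7, -9) = -9
  sig4 = max2(7, 9) = 9
  sig5 = mul(-7, -9) = 63
  sig7 = min2(9, 63) = 9
  sig9 = if0(src4=-7 -> else branch sig3) = -9
  sig10 = min2(1, 9) = 1
  sig12 = sub(-9, 1) = -10
  sig18 = neg(9) = -9
  sig19 = max2(1, -10) = 1
  sig20 = mul(7, 1) = 7
  sig21 = absv(-9) = 9
  sig23 = sub(9, 7) = 2
  sig24 = max2(2, -9) = 2
  sig25 = add(2, -9) = -7
  sig26 = max2(2, -7) = 2

Second demand — change propagation:
  sig1: re-runs because src8 9->0; src8 9->0; new result -7.
  sig4: re-runs because sig1 9->-7; new result 7.
  sig7: re-runs because sig4 9->7; new result 7.
  sig10: re-runs because sig7 9->7; new result 1 (unchanged).
  sig12: re-examined; everything it read last time is the same (sig9 unchanged, sig10 unchanged) — cache -10 kept, no run.
  sig18: re-runs because sig4 9->7; new result -7.
  sig19: re-examined; everything it read last time is the same (sig10 unchanged, sig12 unchanged) — cache 1 kept, no run.
  sig20: re-examined; everything it read last time is the same (sig2 unchanged, sig19 unchanged) — cache 7 kept, no run.
  sig21: re-runs because sig18 -9->-7; new result 7.
  sig23: re-runs because sig21 9->7; new result 0.
  sig24: re-runs because sig23 2->0; new result 0.
  sig25: re-runs because sig24 2->0; new result -9.
  sig26: re-runs because sig23 2->0; sig25 -7->-9; new result 0.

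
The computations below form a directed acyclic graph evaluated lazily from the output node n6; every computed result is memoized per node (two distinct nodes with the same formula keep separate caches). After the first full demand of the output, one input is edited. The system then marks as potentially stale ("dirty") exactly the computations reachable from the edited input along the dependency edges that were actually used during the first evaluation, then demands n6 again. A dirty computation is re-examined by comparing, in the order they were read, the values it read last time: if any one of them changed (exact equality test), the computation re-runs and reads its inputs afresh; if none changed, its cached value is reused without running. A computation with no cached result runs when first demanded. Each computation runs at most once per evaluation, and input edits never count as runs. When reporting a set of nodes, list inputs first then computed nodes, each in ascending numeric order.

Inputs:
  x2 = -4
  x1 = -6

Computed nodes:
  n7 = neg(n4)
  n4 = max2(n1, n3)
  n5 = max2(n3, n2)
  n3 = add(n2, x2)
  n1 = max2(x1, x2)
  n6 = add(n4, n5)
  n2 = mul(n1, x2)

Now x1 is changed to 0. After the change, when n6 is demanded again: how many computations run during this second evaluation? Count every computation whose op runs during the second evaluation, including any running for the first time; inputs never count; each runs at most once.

First demand of the output computes:
  n1 = max2(-6, -4) = -4
  n2 = mul(-4, -4) = 16
  n3 = add(16, -4) = 12
  n4 = max2(-4, 12) = 12
  n5 = max2(12, 16) = 16
  n6 = add(12, 16) = 28

After the edit, cleaning proceeds:
  n1: a read changed (x1 -6->0) — executes, giving 0.
  n2: a read changed (n1 -4->0) — executes, giving 0.
  n3: a read changed (n2 16->0) — executes, giving -4.
  n4: a read changed (n1 -4->0; n3 12->-4) — executes, giving 0.
  n5: a read changed (n3 12->-4; n2 16->0) — executes, giving 0.
  n6: a read changed (n4 12->0; n5 16->0) — executes, giving 0.

6 computations run: n1, n2, n3, n4, n5, n6.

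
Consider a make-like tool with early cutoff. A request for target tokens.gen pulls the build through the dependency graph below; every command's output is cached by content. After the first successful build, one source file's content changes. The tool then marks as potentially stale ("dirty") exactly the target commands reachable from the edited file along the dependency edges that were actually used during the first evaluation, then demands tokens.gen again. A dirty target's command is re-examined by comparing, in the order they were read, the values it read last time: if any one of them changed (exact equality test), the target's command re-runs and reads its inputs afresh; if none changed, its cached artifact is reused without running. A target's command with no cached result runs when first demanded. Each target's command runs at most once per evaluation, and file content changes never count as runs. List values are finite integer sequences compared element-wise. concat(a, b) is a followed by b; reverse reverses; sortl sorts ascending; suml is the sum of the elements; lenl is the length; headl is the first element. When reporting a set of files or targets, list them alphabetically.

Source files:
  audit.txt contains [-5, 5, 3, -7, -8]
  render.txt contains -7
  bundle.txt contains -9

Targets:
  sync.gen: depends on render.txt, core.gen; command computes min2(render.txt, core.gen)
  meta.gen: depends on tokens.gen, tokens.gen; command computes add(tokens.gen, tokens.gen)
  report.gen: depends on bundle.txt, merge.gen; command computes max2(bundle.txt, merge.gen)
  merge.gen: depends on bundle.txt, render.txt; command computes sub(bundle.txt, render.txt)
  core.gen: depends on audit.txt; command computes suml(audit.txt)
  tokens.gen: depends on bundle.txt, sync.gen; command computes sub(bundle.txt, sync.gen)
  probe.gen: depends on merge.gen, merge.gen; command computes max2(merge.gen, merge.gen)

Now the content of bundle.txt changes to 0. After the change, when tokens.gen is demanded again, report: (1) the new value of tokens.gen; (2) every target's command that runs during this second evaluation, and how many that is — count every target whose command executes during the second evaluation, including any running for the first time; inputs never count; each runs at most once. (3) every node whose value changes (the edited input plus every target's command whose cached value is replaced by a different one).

First demand of the output computes:
  core.gen = suml([-5, 5, 3, -7, -8]) = -12
  sync.gen = min2(-7, -12) = -12
  tokens.gen = sub(-9, -12) = 3

After the edit, cleaning proceeds:
  tokens.gen: a read changed (bundle.txt -9->0) — executes, giving 12.

Demanding tokens.gen again yields 12.
1 target commands run: tokens.gen.
The nodes whose values change: bundle.txt, tokens.gen.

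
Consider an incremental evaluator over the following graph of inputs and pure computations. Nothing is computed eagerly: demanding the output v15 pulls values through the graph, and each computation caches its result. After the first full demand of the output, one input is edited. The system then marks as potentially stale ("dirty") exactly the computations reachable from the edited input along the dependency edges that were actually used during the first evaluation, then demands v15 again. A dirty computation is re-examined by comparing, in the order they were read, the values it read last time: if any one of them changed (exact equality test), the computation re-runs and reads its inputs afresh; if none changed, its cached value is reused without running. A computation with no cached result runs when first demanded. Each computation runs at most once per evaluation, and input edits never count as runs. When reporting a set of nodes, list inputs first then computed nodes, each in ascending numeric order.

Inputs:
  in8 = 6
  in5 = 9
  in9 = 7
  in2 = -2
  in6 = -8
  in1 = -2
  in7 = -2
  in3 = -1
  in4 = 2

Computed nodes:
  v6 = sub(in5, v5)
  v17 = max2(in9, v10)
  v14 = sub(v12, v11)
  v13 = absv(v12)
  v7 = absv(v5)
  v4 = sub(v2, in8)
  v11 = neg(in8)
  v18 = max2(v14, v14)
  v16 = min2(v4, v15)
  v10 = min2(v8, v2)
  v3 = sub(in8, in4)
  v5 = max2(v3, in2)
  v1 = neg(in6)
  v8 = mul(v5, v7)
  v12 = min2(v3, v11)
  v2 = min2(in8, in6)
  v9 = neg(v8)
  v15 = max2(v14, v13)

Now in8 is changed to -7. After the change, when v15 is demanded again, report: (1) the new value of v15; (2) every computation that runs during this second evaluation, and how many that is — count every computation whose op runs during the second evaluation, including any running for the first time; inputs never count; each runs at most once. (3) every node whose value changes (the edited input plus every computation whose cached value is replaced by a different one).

Initial pass — values computed on the first demand:
  v3 = sub(6, 2) = 4
  v11 = neg(6) = -6
  v12 = min2(4, -6) = -6
  v13 = absv(-6) = 6
  v14 = sub(-6, -6) = 0
  v15 = max2(0, 6) = 6

Second demand — change propagation:
  v3: re-runs because in8 6->-7; new result -9.
  v11: re-runs because in8 6->-7; new result 7.
  v12: re-runs because v3 4->-9; v11 -6->7; new result -9.
  v13: re-runs because v12 -6->-9; new result 9.
  v14: re-runs because v12 -6->-9; v11 -6->7; new result -16.
  v15: re-runs because v14 0->-16; v13 6->9; new result 9.

v15 now evaluates to 9.
Run set: v3, v11, v12, v13, v14, v15 (6 run).
Changed values: in8, v3, v11, v12, v13, v14, v15.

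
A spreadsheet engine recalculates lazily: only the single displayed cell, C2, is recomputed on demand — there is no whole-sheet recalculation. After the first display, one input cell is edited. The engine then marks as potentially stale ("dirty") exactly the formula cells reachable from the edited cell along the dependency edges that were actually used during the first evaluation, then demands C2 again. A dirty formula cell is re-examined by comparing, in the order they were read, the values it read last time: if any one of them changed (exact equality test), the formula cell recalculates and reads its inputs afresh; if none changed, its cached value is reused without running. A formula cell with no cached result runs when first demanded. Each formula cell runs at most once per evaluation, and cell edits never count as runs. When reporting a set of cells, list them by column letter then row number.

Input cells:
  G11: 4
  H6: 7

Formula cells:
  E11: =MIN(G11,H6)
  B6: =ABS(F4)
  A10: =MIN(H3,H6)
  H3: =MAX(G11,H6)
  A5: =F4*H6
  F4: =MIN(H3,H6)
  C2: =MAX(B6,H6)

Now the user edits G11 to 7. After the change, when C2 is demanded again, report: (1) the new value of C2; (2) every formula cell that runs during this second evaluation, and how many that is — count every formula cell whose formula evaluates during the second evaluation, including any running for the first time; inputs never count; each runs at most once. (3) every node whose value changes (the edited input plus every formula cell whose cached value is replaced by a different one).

First evaluation (everything demanded from the output):
  H3 = MAX(4, 7) = 7
  F4 = MIN(7, 7) = 7
  B6 = ABS(7) = 7
  C2 = MAX(7, 7) = 7

Propagation after the edit:
  H3: runs — G11 4->7; result 7 (same value as before).
  F4: checked — values it read are unchanged (H3 unchanged, H6 unchanged); reused cached 7 without running.
  B6: checked — values it read are unchanged (F4 unchanged); reused cached 7 without running.
  C2: checked — values it read are unchanged (B6 unchanged, H6 unchanged); reused cached 7 without running.

Key observation: the change is absorbed at H3 — it re-runs but produces the same value, and the output's value is unchanged.

New value of C2: 7.
Formula cells that run: H3 — 1 in total.
Values that change: G11.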